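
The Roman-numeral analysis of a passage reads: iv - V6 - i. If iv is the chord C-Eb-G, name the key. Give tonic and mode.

G minor

The chord Cm is a minor triad rooted on C; its label is iv.
If C is scale degree 4 and the mode makes that degree carry a minor triad, the tonic is G and the mode is minor.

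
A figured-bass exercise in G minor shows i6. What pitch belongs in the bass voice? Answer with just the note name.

Bb

i in G minor has root G; the chord is G-Bb-D.
The figure 6 means first inversion — the third is in the bass.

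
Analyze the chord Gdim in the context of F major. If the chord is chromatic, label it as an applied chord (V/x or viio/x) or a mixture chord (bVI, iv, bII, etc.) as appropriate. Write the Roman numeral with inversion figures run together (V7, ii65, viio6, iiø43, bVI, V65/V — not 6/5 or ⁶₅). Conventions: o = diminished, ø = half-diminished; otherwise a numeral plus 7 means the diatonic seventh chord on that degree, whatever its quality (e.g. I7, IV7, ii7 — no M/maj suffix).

iio

The pitches G-Bb-Db form a diminished triad rooted on G.
G is the second degree of F major. This is the diminished supertonic triad, borrowed from the parallel minor.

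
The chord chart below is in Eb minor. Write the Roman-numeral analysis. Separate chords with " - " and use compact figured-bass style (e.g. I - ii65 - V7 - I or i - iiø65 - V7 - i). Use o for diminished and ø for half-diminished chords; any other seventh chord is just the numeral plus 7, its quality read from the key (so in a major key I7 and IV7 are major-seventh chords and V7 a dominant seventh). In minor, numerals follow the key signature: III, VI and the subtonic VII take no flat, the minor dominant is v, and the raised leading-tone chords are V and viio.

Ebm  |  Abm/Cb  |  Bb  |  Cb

Ebm has root Eb, degree 1 in Eb minor, so i.
Abm/Cb: root Ab is the subdominant; minor triad there is iv6.
Bb: major triad on Bb = scale degree 5 → V.
Cb: root Cb is the submediant; major triad there is VI.

i - iv6 - V - VI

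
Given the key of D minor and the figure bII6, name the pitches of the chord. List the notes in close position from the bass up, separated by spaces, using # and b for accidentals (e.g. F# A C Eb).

bII6 is the Neapolitan sixth — a major triad on the lowered second degree, here in its customary first inversion. In D minor that root is Eb.
So the chord is Eb-G-Bb.
The figured bass 6 indicates first inversion, placing the third (G) in the bass: G-Bb-Eb.

G Bb Eb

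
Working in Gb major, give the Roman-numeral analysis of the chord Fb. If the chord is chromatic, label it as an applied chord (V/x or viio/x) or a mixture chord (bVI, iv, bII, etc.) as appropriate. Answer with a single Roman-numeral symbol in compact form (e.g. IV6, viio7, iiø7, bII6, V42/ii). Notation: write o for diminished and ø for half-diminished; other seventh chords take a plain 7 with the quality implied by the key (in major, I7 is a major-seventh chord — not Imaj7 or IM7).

bVII

The pitches Fb-Ab-Cb form a major triad rooted on Fb.
Fb is the lowered seventh degree of Gb major (diatonic 7 would be F). This is a major triad on the lowered seventh degree (the subtonic), borrowed from the parallel minor.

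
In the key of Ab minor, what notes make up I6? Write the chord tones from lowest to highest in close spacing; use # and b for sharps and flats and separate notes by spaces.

C Eb Ab

I6 is the major tonic (Picardy third), borrowed from the parallel major. In Ab minor that root is Ab.
So the chord is Ab-C-Eb.
With the 6 figure the chord is in first inversion; from the bass C upward in close position it reads C-Eb-Ab.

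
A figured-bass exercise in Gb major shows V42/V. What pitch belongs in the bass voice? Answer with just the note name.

Gb

The applied chord V42/V is rooted on Ab: Ab-C-Eb-Gb.
The figure 42 means third inversion — the seventh is in the bass.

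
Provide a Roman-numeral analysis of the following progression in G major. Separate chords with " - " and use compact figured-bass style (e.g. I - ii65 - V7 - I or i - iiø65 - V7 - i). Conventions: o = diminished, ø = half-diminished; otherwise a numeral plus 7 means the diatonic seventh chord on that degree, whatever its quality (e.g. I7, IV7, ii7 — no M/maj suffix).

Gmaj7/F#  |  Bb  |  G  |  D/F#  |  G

Gmaj7/F# has root G, degree 1 in G major, so I42.
Bb is non-diatonic — bIII, a mixture chord from G minor.
G: root G is the tonic; major triad there is I.
D/F#: root D is the dominant; major triad there is V6.
G: root G is the tonic; major triad there is I.

I42 - bIII - I - V6 - I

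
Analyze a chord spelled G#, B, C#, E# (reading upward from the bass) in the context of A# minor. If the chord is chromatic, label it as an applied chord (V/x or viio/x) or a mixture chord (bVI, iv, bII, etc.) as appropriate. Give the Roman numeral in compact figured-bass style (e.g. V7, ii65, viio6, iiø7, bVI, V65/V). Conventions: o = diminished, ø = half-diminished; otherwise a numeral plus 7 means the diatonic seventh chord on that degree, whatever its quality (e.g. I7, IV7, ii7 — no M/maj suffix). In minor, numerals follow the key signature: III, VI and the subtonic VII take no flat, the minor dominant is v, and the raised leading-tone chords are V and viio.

V43/VI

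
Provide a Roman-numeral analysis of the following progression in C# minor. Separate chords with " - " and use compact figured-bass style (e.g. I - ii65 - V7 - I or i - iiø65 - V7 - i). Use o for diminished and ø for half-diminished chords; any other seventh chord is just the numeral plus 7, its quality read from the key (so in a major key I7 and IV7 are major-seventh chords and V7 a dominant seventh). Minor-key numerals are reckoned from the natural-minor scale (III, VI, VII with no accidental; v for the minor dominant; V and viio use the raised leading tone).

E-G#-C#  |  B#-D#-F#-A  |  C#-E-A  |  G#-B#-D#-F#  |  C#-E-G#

E-G#-C# has root C#, degree 1 in C# minor, so i6.
B#-D#-F#-A has root B#, degree 7 in C# minor, so viio7.
C#-E-A has root A, degree 6 in C# minor, so VI6.
G#-B#-D#-F#: dominant seventh chord on G# = scale degree 5 → V7.
C#-E-G# has root C#, degree 1 in C# minor, so i.

i6 - viio7 - VI6 - V7 - i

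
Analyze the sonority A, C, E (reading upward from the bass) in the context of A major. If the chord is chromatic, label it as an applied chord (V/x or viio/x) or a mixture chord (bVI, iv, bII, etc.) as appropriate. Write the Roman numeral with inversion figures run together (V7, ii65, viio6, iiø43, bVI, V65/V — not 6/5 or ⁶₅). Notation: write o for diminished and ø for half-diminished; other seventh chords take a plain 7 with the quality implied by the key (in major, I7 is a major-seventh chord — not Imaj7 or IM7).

i

Stacked in thirds the chord is A-C-E: a minor triad on A.
A is the first degree of A major. This is the minor tonic, borrowed from the parallel minor.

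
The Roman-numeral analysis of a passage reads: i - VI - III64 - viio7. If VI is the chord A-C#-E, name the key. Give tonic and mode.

The chord A is a major triad rooted on A; its label is VI.
VI on A implies A is the submediant; that puts the tonic at C#, and the uppercase numeral fits minor mode.

C# minor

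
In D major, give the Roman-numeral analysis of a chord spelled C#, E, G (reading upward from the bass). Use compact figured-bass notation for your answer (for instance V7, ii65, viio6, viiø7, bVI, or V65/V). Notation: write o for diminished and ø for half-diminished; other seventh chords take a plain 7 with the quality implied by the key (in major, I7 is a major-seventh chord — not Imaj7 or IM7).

viio

Stacked in thirds the chord is C#-E-G: a diminished triad on C#.
In D major, C# is the leading tone; the diatonic diminished triad there is viio.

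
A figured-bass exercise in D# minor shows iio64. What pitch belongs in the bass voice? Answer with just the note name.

iio in D# minor has root E#; the chord is E#-G#-B.
The figure 64 means second inversion — the fifth is in the bass.

B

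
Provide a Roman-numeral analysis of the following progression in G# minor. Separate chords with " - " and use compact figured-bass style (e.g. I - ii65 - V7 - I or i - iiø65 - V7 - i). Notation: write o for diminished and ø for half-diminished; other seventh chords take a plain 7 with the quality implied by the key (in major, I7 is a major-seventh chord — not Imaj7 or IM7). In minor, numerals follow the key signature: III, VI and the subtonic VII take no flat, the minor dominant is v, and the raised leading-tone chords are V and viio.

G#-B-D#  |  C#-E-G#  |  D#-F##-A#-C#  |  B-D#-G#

G#-B-D#: root G# is the tonic; minor triad there is i.
C#-E-G#: root C# is the subdominant; minor triad there is iv.
D#-F##-A#-C#: root D# is the dominant; dominant seventh chord there is V7.
B-D#-G#: minor triad on G# = scale degree 1 → i6.

i - iv - V7 - i6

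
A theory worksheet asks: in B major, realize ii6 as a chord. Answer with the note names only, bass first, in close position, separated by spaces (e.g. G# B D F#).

E G# C#

The numeral's case and figure indicate a minor triad. In B major its root, scale degree 2, is C#.
That chord is spelled C#-E-G#.
The figured bass 6 indicates first inversion, placing the third (E) in the bass: E-G#-C#.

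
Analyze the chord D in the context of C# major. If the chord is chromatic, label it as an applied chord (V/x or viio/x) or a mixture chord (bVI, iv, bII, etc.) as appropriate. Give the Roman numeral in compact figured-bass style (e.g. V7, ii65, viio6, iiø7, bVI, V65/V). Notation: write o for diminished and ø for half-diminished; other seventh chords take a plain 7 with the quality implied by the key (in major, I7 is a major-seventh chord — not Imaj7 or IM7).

The pitches D-F#-A form a major triad rooted on D.
D is the lowered second degree of C# major (diatonic 2 would be D#). This is the Neapolitan chord — a major triad on the lowered second degree.

bII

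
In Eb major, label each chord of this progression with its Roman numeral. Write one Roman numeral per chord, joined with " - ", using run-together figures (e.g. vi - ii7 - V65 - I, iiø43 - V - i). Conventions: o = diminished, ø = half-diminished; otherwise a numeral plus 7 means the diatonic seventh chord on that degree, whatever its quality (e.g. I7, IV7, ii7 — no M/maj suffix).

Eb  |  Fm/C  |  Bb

I - ii64 - V

Eb: root Eb is the tonic; major triad there is I.
Fm/C: root F is the supertonic; minor triad there is ii64.
Bb: root Bb is the dominant; major triad there is V.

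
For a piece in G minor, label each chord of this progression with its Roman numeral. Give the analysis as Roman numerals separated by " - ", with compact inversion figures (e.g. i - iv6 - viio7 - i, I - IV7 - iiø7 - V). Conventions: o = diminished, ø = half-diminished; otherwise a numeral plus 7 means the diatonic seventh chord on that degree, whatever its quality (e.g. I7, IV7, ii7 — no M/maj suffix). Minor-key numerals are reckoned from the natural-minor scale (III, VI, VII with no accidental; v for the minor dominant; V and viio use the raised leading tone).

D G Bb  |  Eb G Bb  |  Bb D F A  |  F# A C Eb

i64 - VI - III7 - viio7

D-G-Bb: root G is the tonic; minor triad there is i64.
Eb-G-Bb has root Eb, degree 6 in G minor, so VI.
Bb-D-F-A: root Bb is the mediant; major seventh chord there is III7.
F#-A-C-Eb: root F# is the leading tone; fully diminished seventh chord there is viio7.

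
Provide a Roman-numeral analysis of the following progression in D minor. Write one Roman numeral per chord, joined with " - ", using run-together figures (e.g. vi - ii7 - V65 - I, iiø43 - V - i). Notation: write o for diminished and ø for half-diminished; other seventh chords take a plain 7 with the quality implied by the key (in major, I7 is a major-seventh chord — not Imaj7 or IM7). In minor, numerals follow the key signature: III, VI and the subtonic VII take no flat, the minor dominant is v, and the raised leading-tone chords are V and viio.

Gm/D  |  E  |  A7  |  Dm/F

Gm/D: minor triad on G = scale degree 4 → iv64.
E: a major triad on E, the applied dominant of V → V/V.
A7: root A is the dominant; dominant seventh chord there is V7.
Dm/F: root D is the tonic; minor triad there is i6.

iv64 - V/V - V7 - i6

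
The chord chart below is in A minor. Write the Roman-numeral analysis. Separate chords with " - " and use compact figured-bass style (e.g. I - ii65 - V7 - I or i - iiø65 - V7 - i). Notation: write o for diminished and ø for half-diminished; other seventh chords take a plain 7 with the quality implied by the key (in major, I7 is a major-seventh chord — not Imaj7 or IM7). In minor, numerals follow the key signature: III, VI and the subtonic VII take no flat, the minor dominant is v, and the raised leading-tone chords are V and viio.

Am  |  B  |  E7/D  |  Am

i - V/V - V42 - i

Am: root A is the tonic; minor triad there is i.
B: a major triad on B, the applied dominant of V → V/V.
E7/D: root E is the dominant; dominant seventh chord there is V42.
Am: root A is the tonic; minor triad there is i.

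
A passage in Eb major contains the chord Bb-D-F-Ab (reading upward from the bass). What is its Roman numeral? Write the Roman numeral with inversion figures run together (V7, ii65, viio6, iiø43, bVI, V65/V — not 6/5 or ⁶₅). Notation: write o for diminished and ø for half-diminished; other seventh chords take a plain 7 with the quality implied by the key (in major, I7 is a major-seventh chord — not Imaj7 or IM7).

The pitches Bb-D-F-Ab form a dominant seventh chord rooted on Bb.
Bb is scale degree 5 in Eb major, and a dominant seventh chord on that degree is written V7.

V7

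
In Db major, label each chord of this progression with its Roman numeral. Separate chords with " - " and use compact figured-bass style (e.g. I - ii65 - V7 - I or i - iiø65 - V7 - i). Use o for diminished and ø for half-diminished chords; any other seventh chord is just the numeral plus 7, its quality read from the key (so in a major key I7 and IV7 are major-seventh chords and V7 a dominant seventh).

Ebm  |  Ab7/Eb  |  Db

Ebm has root Eb, degree 2 in Db major, so ii.
Ab7/Eb has root Ab, degree 5 in Db major, so V43.
Db: major triad on Db = scale degree 1 → I.

ii - V43 - I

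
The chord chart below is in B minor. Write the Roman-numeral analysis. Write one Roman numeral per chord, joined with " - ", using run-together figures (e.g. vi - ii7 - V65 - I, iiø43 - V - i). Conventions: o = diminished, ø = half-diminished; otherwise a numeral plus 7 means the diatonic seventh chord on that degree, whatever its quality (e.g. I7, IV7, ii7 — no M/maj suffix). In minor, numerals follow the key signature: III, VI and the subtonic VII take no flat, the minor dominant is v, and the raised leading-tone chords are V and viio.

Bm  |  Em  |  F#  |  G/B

i - iv - V - VI6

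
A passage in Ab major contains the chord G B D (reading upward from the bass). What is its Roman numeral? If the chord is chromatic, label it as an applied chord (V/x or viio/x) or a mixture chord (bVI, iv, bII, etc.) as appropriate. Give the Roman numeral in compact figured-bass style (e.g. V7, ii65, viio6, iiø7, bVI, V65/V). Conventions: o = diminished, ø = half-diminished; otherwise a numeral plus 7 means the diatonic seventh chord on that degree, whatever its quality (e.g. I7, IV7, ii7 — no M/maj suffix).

V/iii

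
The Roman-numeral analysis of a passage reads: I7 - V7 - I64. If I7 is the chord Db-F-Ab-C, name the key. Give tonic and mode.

Db major

The chord Dbmaj7 is a major seventh chord rooted on Db; its label is I7.
If Db is scale degree 1 and the mode makes that degree carry a major seventh chord, the tonic is Db and the mode is major.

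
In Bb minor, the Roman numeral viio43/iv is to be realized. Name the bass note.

The applied chord viio43/iv is rooted on D: D-F-Ab-Cb.
The figure 43 means second inversion — the fifth is in the bass.

Ab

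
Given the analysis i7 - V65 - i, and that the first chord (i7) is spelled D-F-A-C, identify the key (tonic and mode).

D minor

i7 is given as D-F-A-C — a minor seventh chord with root D.
If D is scale degree 1 and the mode makes that degree carry a minor seventh chord, the tonic is D and the mode is minor.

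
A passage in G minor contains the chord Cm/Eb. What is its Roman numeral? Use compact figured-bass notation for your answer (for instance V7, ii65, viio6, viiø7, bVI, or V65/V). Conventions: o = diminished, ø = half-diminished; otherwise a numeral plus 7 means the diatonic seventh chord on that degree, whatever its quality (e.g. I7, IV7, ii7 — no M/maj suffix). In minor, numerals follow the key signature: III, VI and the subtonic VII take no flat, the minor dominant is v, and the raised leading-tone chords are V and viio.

Stacked in thirds the chord is C-Eb-G: a minor triad on C.
In G minor, C is the subdominant; the diatonic minor triad there is iv.
With Eb in the bass the chord is in first inversion, so the figured bass is 6.

iv6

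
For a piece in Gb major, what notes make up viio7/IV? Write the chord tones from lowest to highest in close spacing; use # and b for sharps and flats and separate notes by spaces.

Bb Db Fb Abb

The slash marks an applied leading-tone chord: viio of IV. In Gb major, IV is Cb, so the leading tone to it is Bb, a half step below.
Building a fully diminished seventh chord on Bb gives Bb-Db-Fb-Abb.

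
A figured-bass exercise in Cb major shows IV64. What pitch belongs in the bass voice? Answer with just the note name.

Cb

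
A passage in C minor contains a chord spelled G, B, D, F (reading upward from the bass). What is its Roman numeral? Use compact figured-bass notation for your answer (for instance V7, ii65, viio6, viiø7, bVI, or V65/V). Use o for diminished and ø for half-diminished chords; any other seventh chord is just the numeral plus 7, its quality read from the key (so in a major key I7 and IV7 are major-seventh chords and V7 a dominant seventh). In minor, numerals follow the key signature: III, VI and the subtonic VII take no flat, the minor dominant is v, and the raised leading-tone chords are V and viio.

V7

Stacked in thirds the chord is G-B-D-F: a dominant seventh chord on G.
G is scale degree 5 in C minor, and a dominant seventh chord on that degree is written V7.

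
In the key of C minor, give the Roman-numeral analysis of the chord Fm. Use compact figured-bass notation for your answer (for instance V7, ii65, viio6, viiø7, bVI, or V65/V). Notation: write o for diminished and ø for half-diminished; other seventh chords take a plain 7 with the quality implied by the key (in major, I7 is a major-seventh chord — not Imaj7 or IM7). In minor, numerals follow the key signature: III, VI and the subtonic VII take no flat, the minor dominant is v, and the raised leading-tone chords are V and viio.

iv

The pitches F-Ab-C form a minor triad rooted on F.
In C minor, F is the subdominant; the diatonic minor triad there is iv.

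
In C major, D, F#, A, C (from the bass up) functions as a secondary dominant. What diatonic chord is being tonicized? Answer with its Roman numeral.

V

The chord is a dominant seventh chord on D.
A dominant resolves down a perfect fifth: D → G. In C major, G is scale degree 5, i.e. V.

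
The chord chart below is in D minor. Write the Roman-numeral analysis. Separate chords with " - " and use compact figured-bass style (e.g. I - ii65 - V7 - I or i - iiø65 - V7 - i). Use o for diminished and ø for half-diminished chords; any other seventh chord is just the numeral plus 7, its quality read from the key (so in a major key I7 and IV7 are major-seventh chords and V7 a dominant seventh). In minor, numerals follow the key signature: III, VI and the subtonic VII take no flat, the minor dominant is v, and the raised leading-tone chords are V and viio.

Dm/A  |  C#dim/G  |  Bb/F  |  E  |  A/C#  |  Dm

i64 - viio64 - VI64 - V/V - V6 - i

Dm/A: minor triad on D = scale degree 1 → i64.
C#dim/G: diminished triad on C# = scale degree 7 → viio64.
Bb/F: major triad on Bb = scale degree 6 → VI64.
E is the secondary dominant of V (major triad on E): V/V.
A/C# has root A, degree 5 in D minor, so V6.
Dm: root D is the tonic; minor triad there is i.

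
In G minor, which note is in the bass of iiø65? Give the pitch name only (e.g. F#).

C

iiø in G minor has root A; the chord is A-C-Eb-G.
The figure 65 means first inversion — the third is in the bass.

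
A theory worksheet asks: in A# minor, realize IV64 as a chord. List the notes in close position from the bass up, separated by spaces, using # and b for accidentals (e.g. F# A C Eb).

IV64 is the major subdominant, borrowed from the parallel major. In A# minor that root is D#.
So the chord is D#-F##-A#, a major triad.
With the 64 figure the chord is in second inversion; from the bass A# upward in close position it reads A#-D#-F##.

A# D# F##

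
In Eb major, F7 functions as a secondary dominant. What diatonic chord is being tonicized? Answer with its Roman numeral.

V

The chord is a dominant seventh chord on F.
A dominant resolves down a perfect fifth: F → Bb. In Eb major, Bb is scale degree 5, i.e. V.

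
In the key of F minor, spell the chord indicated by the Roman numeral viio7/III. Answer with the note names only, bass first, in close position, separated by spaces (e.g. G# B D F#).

G Bb Db Fb

viio7/III is a secondary leading-tone chord. The target III is Ab in F minor; the applied chord is rooted a semitone below, on G.
Building a fully diminished seventh chord on G gives G-Bb-Db-Fb.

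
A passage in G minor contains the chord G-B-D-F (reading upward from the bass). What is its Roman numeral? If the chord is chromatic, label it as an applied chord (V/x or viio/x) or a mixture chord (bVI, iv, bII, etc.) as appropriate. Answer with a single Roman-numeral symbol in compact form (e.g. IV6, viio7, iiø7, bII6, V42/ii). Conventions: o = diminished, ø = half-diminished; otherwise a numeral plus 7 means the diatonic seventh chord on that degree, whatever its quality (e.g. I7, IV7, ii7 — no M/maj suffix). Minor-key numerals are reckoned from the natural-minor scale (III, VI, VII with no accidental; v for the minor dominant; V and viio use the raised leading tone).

The pitches G-B-D-F form a dominant seventh chord rooted on G.
G is not a diatonic chord root with this quality in G minor, but it lies a perfect fifth above C (iv), so the chord functions as an applied dominant of iv.

V7/iv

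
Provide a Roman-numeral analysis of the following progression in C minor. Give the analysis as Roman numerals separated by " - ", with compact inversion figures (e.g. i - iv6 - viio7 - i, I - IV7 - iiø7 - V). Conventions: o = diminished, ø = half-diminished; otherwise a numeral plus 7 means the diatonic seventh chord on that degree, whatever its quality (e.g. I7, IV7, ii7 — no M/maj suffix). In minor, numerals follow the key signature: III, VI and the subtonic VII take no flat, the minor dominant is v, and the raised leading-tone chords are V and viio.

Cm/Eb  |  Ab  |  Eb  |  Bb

i6 - VI - III - VII

Cm/Eb: minor triad on C = scale degree 1 → i6.
Ab: root Ab is the submediant; major triad there is VI.
Eb has root Eb, degree 3 in C minor, so III.
Bb: root Bb is the subtonic; major triad there is VII.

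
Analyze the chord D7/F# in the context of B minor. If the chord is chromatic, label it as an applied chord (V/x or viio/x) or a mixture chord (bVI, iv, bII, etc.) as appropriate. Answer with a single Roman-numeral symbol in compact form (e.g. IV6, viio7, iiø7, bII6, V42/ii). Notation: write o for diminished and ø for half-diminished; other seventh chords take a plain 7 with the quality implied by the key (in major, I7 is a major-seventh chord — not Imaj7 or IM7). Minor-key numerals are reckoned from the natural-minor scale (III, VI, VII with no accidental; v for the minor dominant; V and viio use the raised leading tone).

V65/VI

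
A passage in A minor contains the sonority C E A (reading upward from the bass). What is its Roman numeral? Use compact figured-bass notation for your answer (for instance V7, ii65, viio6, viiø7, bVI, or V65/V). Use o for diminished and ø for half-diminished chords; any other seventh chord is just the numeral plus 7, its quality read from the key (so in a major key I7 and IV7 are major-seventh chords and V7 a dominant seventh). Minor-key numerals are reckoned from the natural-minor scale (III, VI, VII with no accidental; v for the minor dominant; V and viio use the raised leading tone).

i6

Stacked in thirds the chord is A-C-E: a minor triad on A.
In A minor, A is the tonic; the diatonic minor triad there is i.
With C in the bass the chord is in first inversion, so the figured bass is 6.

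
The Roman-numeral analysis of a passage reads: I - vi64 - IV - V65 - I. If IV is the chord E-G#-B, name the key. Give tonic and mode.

The chord E is a major triad rooted on E; its label is IV.
If E is scale degree 4 and the mode makes that degree carry a major triad, the tonic is B and the mode is major.

B major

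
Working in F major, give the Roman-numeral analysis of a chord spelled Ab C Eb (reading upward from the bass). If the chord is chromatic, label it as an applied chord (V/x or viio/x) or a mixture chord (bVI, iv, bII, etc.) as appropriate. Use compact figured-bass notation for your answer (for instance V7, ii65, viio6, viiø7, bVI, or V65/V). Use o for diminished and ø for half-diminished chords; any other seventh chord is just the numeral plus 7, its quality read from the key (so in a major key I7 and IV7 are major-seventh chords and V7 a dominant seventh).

bIII

The pitches Ab-C-Eb form a major triad rooted on Ab.
Ab is the lowered third degree of F major (diatonic 3 would be A). This is a major triad on the lowered third degree, borrowed from the parallel minor.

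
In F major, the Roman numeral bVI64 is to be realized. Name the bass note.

Ab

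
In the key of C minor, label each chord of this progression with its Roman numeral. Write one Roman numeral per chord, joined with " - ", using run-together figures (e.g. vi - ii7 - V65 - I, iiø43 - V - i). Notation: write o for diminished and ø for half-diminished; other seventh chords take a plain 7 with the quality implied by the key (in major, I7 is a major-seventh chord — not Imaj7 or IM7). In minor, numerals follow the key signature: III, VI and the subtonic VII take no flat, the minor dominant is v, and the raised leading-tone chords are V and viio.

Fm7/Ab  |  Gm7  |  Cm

iv65 - v7 - i

Fm7/Ab has root F, degree 4 in C minor, so iv65.
Gm7 has root G, degree 5 in C minor, so v7.
Cm has root C, degree 1 in C minor, so i.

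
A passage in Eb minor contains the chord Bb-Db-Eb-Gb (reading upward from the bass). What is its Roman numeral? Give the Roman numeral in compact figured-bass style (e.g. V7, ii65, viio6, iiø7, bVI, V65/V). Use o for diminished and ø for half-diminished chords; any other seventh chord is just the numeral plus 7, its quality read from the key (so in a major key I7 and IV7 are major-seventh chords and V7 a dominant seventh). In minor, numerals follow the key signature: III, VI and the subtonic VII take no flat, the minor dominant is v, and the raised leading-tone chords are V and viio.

i43

Stacked in thirds the chord is Eb-Gb-Bb-Db: a minor seventh chord on Eb.
In Eb minor, Eb is the tonic; the diatonic minor seventh chord there is i7.
With Bb in the bass the chord is in second inversion, so the figured bass is 43.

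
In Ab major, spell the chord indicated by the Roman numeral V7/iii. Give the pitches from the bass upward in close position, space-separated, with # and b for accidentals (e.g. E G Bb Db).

V7/iii is a secondary dominant — the dominant seventh of iii. iii in Ab major is C, so the applied chord's root is G, a perfect fifth above.
Building a dominant seventh chord on G gives G-B-D-F.

G B D F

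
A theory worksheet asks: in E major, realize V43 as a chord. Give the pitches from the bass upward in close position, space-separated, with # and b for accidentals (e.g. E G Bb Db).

F# A B D#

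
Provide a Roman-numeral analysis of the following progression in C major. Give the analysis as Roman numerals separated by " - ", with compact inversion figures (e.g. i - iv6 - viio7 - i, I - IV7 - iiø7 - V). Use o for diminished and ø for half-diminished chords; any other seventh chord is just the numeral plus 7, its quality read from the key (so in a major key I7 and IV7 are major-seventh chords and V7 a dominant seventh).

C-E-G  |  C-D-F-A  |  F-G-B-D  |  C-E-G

I - ii42 - V42 - I

C-E-G: root C is the tonic; major triad there is I.
C-D-F-A has root D, degree 2 in C major, so ii42.
F-G-B-D: root G is the dominant; dominant seventh chord there is V42.
C-E-G: major triad on C = scale degree 1 → I.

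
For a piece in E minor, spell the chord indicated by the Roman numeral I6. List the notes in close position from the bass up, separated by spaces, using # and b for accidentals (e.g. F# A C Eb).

G# B E

I6 is the major tonic (Picardy third), borrowed from the parallel major. In E minor that root is E.
So the chord is E-G#-B.
The figured bass 6 indicates first inversion, placing the third (G#) in the bass: G#-B-E.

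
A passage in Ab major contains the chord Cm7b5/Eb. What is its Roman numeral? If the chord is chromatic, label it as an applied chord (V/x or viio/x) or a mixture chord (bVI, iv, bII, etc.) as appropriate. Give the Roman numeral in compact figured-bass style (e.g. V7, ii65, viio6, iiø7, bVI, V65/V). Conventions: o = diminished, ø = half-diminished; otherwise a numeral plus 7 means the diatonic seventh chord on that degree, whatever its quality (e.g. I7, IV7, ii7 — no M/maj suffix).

viiø65/IV

Stacked in thirds the chord is C-Eb-Gb-Bb: a half-diminished seventh chord on C.
C sits a half step below Db (IV in Ab major); a diminished chord there is the applied leading-tone chord of IV.
With Eb in the bass the chord is in first inversion, so the figured bass is 65.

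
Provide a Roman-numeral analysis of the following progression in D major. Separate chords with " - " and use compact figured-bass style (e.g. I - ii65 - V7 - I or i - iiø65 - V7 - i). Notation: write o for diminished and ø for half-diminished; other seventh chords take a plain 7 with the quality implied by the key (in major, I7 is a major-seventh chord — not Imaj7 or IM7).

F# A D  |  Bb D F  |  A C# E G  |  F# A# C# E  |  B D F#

F#-A-D: root D is the tonic; major triad there is I6.
Bb-D-F: major triad on Bb — chromatic; bVI (borrowed from the parallel minor).
A-C#-E-G: root A is the dominant; dominant seventh chord there is V7.
F#-A#-C#-E: a dominant seventh chord on F#, the applied dominant of vi → V7/vi.
B-D-F#: root B is the submediant; minor triad there is vi.

I6 - bVI - V7 - V7/vi - vi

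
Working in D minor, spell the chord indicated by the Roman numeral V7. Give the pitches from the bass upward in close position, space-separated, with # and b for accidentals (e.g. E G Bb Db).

A C# E G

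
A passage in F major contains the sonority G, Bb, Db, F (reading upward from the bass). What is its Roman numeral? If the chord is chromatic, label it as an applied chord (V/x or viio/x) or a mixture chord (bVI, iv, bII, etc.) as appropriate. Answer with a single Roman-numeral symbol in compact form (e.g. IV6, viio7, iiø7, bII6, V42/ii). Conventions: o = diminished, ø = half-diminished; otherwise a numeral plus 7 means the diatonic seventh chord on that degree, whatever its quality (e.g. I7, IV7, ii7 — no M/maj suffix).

iiø7

The pitches G-Bb-Db-F form a half-diminished seventh chord rooted on G.
G is the second degree of F major. This is the half-diminished supertonic seventh, borrowed from the parallel minor.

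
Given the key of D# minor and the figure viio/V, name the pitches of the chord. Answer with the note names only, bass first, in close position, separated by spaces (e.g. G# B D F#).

G## B# D#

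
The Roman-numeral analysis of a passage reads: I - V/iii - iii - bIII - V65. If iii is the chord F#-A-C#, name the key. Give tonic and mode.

D major

iii is given as F#-A-C# — a minor triad with root F#.
iii on F# implies F# is the mediant; that puts the tonic at D, and the lowercase numeral fits major mode.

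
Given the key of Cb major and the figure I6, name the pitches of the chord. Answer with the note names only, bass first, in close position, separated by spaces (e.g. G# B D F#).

Eb Gb Cb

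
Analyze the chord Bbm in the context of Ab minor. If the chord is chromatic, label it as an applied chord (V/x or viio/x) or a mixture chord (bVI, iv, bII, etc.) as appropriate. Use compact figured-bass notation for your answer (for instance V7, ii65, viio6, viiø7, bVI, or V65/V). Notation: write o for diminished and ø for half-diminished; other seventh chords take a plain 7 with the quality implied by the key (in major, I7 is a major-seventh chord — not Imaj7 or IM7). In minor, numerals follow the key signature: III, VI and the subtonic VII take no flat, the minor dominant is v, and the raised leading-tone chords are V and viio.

ii

Stacked in thirds the chord is Bb-Db-F: a minor triad on Bb.
Bb is the second degree of Ab minor. This is the minor supertonic, borrowed from the parallel major (the Dorian ii).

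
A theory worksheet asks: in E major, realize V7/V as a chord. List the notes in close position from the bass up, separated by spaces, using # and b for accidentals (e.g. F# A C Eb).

V7/V is a secondary dominant — the dominant seventh of V. V in E major is B, so the applied chord's root is F#, a perfect fifth above.
Building a dominant seventh chord on F# gives F#-A#-C#-E.

F# A# C# E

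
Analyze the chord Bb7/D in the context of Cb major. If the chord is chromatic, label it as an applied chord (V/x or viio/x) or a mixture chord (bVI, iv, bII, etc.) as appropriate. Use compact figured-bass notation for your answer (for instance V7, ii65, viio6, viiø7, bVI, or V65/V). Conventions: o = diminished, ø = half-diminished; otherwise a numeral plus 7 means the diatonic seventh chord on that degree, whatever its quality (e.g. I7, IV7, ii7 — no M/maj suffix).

V65/iii

Stacked in thirds the chord is Bb-D-F-Ab: a dominant seventh chord on Bb.
Bb is not a diatonic chord root with this quality in Cb major, but it lies a perfect fifth above Eb (iii), so the chord functions as an applied dominant of iii.
With D in the bass the chord is in first inversion, so the figured bass is 65.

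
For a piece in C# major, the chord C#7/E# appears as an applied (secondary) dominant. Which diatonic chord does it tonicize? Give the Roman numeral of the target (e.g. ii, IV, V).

IV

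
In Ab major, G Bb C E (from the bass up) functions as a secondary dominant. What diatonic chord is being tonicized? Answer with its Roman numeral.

vi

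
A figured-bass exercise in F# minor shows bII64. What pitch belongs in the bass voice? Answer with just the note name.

bII in F# minor has root G; the chord is G-B-D.
The figure 64 means second inversion — the fifth is in the bass.

D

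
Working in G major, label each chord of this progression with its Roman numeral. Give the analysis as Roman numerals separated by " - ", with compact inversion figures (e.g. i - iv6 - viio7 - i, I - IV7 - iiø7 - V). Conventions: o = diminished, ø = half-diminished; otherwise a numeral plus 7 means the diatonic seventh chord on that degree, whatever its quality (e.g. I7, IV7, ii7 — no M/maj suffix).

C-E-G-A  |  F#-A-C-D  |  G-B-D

C-E-G-A: minor seventh chord on A = scale degree 2 → ii65.
F#-A-C-D: dominant seventh chord on D = scale degree 5 → V65.
G-B-D: major triad on G = scale degree 1 → I.

ii65 - V65 - I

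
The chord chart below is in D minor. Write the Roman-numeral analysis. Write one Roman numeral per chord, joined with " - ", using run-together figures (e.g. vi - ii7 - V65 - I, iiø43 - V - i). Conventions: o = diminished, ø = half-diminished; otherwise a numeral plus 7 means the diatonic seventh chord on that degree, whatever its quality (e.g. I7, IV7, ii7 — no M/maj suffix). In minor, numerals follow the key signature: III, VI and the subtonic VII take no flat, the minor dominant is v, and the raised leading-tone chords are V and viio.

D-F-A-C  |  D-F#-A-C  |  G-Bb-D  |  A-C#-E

i7 - V7/iv - iv - V

D-F-A-C: root D is the tonic; minor seventh chord there is i7.
D-F#-A-C: a dominant seventh chord on D, the applied dominant of iv → V7/iv.
G-Bb-D has root G, degree 4 in D minor, so iv.
A-C#-E: major triad on A = scale degree 5 → V.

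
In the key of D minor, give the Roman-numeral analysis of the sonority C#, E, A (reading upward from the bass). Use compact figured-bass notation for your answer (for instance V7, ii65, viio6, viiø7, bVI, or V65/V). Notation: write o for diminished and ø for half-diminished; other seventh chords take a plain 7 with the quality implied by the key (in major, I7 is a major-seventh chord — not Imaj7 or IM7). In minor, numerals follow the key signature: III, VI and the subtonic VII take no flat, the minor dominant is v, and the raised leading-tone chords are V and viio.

V6

The pitches A-C#-E form a major triad rooted on A.
In D minor, A is the dominant; the diatonic major triad there is V.
With C# in the bass the chord is in first inversion, so the figured bass is 6.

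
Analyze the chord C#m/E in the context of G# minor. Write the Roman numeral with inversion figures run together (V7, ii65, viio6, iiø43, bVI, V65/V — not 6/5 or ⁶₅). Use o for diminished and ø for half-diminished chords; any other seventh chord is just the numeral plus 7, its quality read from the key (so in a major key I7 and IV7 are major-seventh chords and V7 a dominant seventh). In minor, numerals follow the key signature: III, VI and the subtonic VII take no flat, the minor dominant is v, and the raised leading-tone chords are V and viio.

iv6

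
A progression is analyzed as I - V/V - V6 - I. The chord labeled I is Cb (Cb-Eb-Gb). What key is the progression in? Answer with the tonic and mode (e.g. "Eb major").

Cb major

The chord Cb is a major triad rooted on Cb; its label is I.
If Cb is scale degree 1 and the mode makes that degree carry a major triad, the tonic is Cb and the mode is major.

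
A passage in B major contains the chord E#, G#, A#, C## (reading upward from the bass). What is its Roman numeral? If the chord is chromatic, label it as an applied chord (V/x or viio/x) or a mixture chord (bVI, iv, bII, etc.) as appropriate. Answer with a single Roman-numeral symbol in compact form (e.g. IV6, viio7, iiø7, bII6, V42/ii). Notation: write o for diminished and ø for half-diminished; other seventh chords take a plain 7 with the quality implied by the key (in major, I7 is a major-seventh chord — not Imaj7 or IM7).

V43/iii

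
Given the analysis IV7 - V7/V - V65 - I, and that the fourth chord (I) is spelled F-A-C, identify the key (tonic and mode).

The anchor chord is a major triad on F, labeled I.
If F is scale degree 1 and the mode makes that degree carry a major triad, the tonic is F and the mode is major.

F major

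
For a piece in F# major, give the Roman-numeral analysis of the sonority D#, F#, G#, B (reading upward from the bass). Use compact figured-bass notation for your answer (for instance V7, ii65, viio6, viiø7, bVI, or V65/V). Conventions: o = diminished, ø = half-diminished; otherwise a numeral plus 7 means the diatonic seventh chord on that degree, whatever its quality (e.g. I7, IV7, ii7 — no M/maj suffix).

ii43

The pitches G#-B-D#-F# form a minor seventh chord rooted on G#.
In F# major, G# is the supertonic; the diatonic minor seventh chord there is ii7.
With D# in the bass the chord is in second inversion, so the figured bass is 43.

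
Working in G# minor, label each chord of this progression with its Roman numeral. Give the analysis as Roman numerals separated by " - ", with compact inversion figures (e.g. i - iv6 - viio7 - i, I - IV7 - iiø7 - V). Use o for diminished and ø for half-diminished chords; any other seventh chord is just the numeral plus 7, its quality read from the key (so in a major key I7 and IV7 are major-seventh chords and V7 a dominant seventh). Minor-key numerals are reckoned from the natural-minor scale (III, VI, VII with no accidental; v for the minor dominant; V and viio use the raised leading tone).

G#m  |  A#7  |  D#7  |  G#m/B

G#m: root G# is the tonic; minor triad there is i.
A#7: a dominant seventh chord on A#, the applied dominant of V → V7/V.
D#7: root D# is the dominant; dominant seventh chord there is V7.
G#m/B: minor triad on G# = scale degree 1 → i6.

i - V7/V - V7 - i6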